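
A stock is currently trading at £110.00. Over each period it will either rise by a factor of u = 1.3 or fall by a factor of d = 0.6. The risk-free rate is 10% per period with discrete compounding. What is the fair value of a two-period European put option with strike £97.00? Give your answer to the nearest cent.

Risk-neutral probability p = (1 + 0.1 − 0.6)/(1.3 − 0.6) = 0.5000/0.7000 = 0.7143
Terminal stock prices: S_uu = 185.9, S_ud = 85.8, S_dd = 39.6
Terminal payoffs (K − S): max(-88.9, 0) = 0, max(11.2, 0) = 11.2, max(57.4, 0) = 57.4
Node u (S = 143): V_u = 1/1.1·[0.7143·0.0000 + 0.2857·11.2000] = 2.9091
Node d (S = 66): V_d = 1/1.1·[0.7143·11.2000 + 0.2857·57.4000] = 22.1818
Node 0 (S = 110): V_0 = 1/1.1·[0.7143·2.9091 + 0.2857·22.1818] = 7.6505

£7.65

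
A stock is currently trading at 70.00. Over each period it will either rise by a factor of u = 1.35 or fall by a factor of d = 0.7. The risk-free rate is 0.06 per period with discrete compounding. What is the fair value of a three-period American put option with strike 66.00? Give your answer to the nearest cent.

9.26

Risk-neutral probability p = (1 + 0.06 − 0.7)/(1.35 − 0.7) = 0.3600/0.6500 = 0.5538
Terminal stock prices: S_uuu = 172.2, S_uud = 89.3, S_udd = 46.3, S_ddd = 24.01
Terminal payoffs (K − S): max(-106.2, 0) = 0, max(-23.3, 0) = 0, max(19.7, 0) = 19.7, max(41.99, 0) = 41.99
Node uu (S = 127.6): continuation = 1/1.06·[0.5538·0.0000 + 0.4462·0.0000] = 0.0000; exercise value = 0.0000 ≤ continuation, so V_uu = 0.0000
Node ud (S = 66.15): continuation = 1/1.06·[0.5538·0.0000 + 0.4462·19.6950] = 8.2896; exercise value = 0.0000 ≤ continuation, so V_ud = 8.2896
Node dd (S = 34.3): continuation = 1/1.06·[0.5538·19.6950 + 0.4462·41.9900] = 27.9642; exercise value = 31.7000 > continuation, so V_dd = 31.7000 (exercise)
Node u (S = 94.5): continuation = 1/1.06·[0.5538·0.0000 + 0.4462·8.2896] = 3.4891; exercise value = 0.0000 ≤ continuation, so V_u = 3.4891
Node d (S = 49): continuation = 1/1.06·[0.5538·8.2896 + 0.4462·31.7000] = 17.6738; exercise value = 17.0000 ≤ continuation, so V_d = 17.6738
Node 0 (S = 70): continuation = 1/1.06·[0.5538·3.4891 + 0.4462·17.6738] = 9.2620; exercise value = 0.0000 ≤ continuation, so V_0 = 9.2620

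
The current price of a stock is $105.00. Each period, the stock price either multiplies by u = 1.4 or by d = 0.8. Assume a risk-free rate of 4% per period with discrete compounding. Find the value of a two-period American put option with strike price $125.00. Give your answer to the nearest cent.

$25.30

Risk-neutral probability p = (1 + 0.04 − 0.8)/(1.4 − 0.8) = 0.2400/0.6000 = 0.4000
Terminal stock prices: S_uu = 205.8, S_ud = 117.6, S_dd = 67.2
Terminal payoffs (K − S): max(-80.8, 0) = 0, max(7.4, 0) = 7.4, max(57.8, 0) = 57.8
Node u (S = 147): continuation = 1/1.04·[0.4000·0.0000 + 0.6000·7.4000] = 4.2692; exercise value = 0.0000 ≤ continuation, so V_u = 4.2692
Node d (S = 84): continuation = 1/1.04·[0.4000·7.4000 + 0.6000·57.8000] = 36.1923; exercise value = 41.0000 > continuation, so V_d = 41.0000 (exercise)
Node 0 (S = 105): continuation = 1/1.04·[0.4000·4.2692 + 0.6000·41.0000] = 25.2959; exercise value = 20.0000 ≤ continuation, so V_0 = 25.2959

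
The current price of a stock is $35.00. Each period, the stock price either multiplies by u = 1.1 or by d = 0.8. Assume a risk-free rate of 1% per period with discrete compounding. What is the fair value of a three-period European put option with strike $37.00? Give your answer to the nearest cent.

Risk-neutral probability p = (1 + 0.01 − 0.8)/(1.1 − 0.8) = 0.2100/0.3000 = 0.7000
Terminal stock prices: S_uuu = 46.59, S_uud = 33.88, S_udd = 24.64, S_ddd = 17.92
Terminal payoffs (K − S): max(-9.585, 0) = 0, max(3.12, 0) = 3.12, max(12.36, 0) = 12.36, max(19.08, 0) = 19.08
Node uu (S = 42.35): V_uu = 1/1.01·[0.7000·0.0000 + 0.3000·3.1200] = 0.9267
Node ud (S = 30.8): V_ud = 1/1.01·[0.7000·3.1200 + 0.3000·12.3600] = 5.8337
Node dd (S = 22.4): V_dd = 1/1.01·[0.7000·12.3600 + 0.3000·19.0800] = 14.2337
Node u (S = 38.5): V_u = 1/1.01·[0.7000·0.9267 + 0.3000·5.8337] = 2.3751
Node d (S = 28): V_d = 1/1.01·[0.7000·5.8337 + 0.3000·14.2337] = 8.2710
Node 0 (S = 35): V_0 = 1/1.01·[0.7000·2.3751 + 0.3000·8.2710] = 4.1028

$4.10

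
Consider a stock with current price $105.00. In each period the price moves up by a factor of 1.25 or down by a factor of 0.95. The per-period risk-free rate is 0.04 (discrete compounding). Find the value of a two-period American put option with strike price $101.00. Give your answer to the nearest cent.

Risk-neutral probability p = (1 + 0.04 − 0.95)/(1.25 − 0.95) = 0.0900/0.3000 = 0.3000
Terminal stock prices: S_uu = 164.1, S_ud = 124.7, S_dd = 94.76
Terminal payoffs (K − S): max(-63.06, 0) = 0, max(-23.69, 0) = 0, max(6.237, 0) = 6.237
Node u (S = 131.2): continuation = 1/1.04·[0.3000·0.0000 + 0.7000·0.0000] = 0.0000; exercise value = 0.0000 ≤ continuation, so V_u = 0.0000
Node d (S = 99.75): continuation = 1/1.04·[0.3000·0.0000 + 0.7000·6.2375] = 4.1983; exercise value = 1.2500 ≤ continuation, so V_d = 4.1983
Node 0 (S = 105): continuation = 1/1.04·[0.3000·0.0000 + 0.7000·4.1983] = 2.8258; exercise value = 0.0000 ≤ continuation, so V_0 = 2.8258

$2.83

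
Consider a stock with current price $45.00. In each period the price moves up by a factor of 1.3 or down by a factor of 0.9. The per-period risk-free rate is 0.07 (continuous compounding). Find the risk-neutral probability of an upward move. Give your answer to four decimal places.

Risk-neutral probability p = (e^0.07 − 0.9)/(1.3 − 0.9) = 0.1725/0.4000 = 0.4313

p = 0.4313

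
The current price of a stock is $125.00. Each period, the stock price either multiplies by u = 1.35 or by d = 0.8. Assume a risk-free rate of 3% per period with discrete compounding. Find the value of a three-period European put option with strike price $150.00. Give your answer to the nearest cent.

Risk-neutral probability p = (1 + 0.03 − 0.8)/(1.35 − 0.8) = 0.2300/0.5500 = 0.4182
Terminal stock prices: S_uuu = 307.5, S_uud = 182.3, S_udd = 108, S_ddd = 64
Terminal payoffs (K − S): max(-157.5, 0) = 0, max(-32.25, 0) = 0, max(42, 0) = 42, max(86, 0) = 86
Node uu (S = 227.8): V_uu = 1/1.03·[0.4182·0.0000 + 0.5818·0.0000] = 0.0000
Node ud (S = 135): V_ud = 1/1.03·[0.4182·0.0000 + 0.5818·42.0000] = 23.7246
Node dd (S = 80): V_dd = 1/1.03·[0.4182·42.0000 + 0.5818·86.0000] = 65.6311
Node u (S = 168.8): V_u = 1/1.03·[0.4182·0.0000 + 0.5818·23.7246] = 13.4014
Node d (S = 100): V_d = 1/1.03·[0.4182·23.7246 + 0.5818·65.6311] = 46.7054
Node 0 (S = 125): V_0 = 1/1.03·[0.4182·13.4014 + 0.5818·46.7054] = 31.8236

$31.82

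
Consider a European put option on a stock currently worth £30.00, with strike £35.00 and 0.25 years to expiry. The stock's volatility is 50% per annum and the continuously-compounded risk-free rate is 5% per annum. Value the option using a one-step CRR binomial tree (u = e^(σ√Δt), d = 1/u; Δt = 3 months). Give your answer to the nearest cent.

£6.17

CRR parameters: u = e^(σ√Δt) = e^(0.5·√0.25) = 1.2840, d = 1/u = 0.7788
Per-period rate: rΔt = 0.05·0.25 = 0.0125, so R = e^0.0125 = 1.0126
Risk-neutral probability p = (e^0.0125 − 0.7788)/(1.2840 − 0.7788) = 0.2338/0.5052 = 0.4627
Terminal stock prices: S_u = 38.52, S_d = 23.36
Terminal payoffs (K − S): max(-3.521, 0) = 0, max(11.64, 0) = 11.64
Node 0 (S = 30): V_0 = e^(−0.0125)·[0.4627·0.0000 + 0.5373·11.6360] = 6.1741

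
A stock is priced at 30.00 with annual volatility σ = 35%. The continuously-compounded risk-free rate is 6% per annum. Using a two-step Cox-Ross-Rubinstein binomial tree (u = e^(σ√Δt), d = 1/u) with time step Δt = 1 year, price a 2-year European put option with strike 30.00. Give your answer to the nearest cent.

CRR parameters: u = e^(σ√Δt) = e^(0.35·√1) = 1.4191, d = 1/u = 0.7047
Per-period rate: rΔt = 0.06·1 = 0.06, so R = e^0.06 = 1.0618
Risk-neutral probability p = (e^0.06 − 0.7047)/(1.4191 − 0.7047) = 0.3571/0.7144 = 0.4999
Terminal stock prices: S_uu = 60.41, S_ud = 30, S_dd = 14.9
Terminal payoffs (K − S): max(-30.41, 0) = 0, max(0, 0) = 0, max(15.1, 0) = 15.1
Node u (S = 42.57): V_u = e^(−0.06)·[0.4999·0.0000 + 0.5001·0.0000] = 0.0000
Node d (S = 21.14): V_d = e^(−0.06)·[0.4999·0.0000 + 0.5001·15.1024] = 7.1123
Node 0 (S = 30): V_0 = e^(−0.06)·[0.4999·0.0000 + 0.5001·7.1123] = 3.3494

3.35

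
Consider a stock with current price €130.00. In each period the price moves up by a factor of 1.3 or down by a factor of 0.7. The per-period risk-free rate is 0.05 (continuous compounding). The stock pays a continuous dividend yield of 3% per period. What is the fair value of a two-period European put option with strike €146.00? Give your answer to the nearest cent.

€28.67

Per-period risk-free factor R = e^0.05 = 1.0513; dividend-adjusted growth = e^(0.05−0.03) = 1.0202.
Risk-neutral probability p = (1.0202 − 0.7)/(1.3 − 0.7) = 0.3202/0.6000 = 0.5337
Terminal stock prices: S_uu = 219.7, S_ud = 118.3, S_dd = 63.7
Terminal payoffs (K − S): max(-73.7, 0) = 0, max(27.7, 0) = 27.7, max(82.3, 0) = 82.3
Node u (S = 169): V_u = e^(−0.05)·[0.5337·0.0000 + 0.4663·27.7000] = 12.2874
Node d (S = 91): V_d = e^(−0.05)·[0.5337·27.7000 + 0.4663·82.3000] = 50.5690
Node 0 (S = 130): V_0 = e^(−0.05)·[0.5337·12.2874 + 0.4663·50.5690] = 28.6694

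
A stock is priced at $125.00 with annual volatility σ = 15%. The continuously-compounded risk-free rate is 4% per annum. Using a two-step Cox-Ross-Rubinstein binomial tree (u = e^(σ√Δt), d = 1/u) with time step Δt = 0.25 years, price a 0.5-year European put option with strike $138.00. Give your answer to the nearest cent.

$12.40

CRR parameters: u = e^(σ√Δt) = e^(0.15·√0.25) = 1.0779, d = 1/u = 0.9277
Per-period rate: rΔt = 0.04·0.25 = 0.01, so R = e^0.01 = 1.0101
Risk-neutral probability p = (e^0.01 − 0.9277)/(1.0779 − 0.9277) = 0.0823/0.1501 = 0.5482
Terminal stock prices: S_uu = 145.2, S_ud = 125, S_dd = 107.6
Terminal payoffs (K − S): max(-7.229, 0) = 0, max(13, 0) = 13, max(30.41, 0) = 30.41
Node u (S = 134.7): V_u = e^(−0.01)·[0.5482·0.0000 + 0.4518·13.0000] = 5.8150
Node d (S = 116): V_d = e^(−0.01)·[0.5482·13.0000 + 0.4518·30.4115] = 20.6589
Node 0 (S = 125): V_0 = e^(−0.01)·[0.5482·5.8150 + 0.4518·20.6589] = 12.3969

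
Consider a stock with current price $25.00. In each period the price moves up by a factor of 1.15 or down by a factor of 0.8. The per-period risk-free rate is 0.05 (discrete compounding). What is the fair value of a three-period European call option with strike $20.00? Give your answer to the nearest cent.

$8.11

Risk-neutral probability p = (1 + 0.05 − 0.8)/(1.15 − 0.8) = 0.2500/0.3500 = 0.7143
Terminal stock prices: S_uuu = 38.02, S_uud = 26.45, S_udd = 18.4, S_ddd = 12.8
Terminal payoffs (S − K): max(18.02, 0) = 18.02, max(6.45, 0) = 6.45, max(-1.6, 0) = 0, max(-7.2, 0) = 0
Node uu (S = 33.06): V_uu = 1/1.05·[0.7143·18.0219 + 0.2857·6.4500] = 14.0149
Node ud (S = 23): V_ud = 1/1.05·[0.7143·6.4500 + 0.2857·0.0000] = 4.3878
Node dd (S = 16): V_dd = 1/1.05·[0.7143·0.0000 + 0.2857·0.0000] = 0.0000
Node u (S = 28.75): V_u = 1/1.05·[0.7143·14.0149 + 0.2857·4.3878] = 10.7279
Node d (S = 20): V_d = 1/1.05·[0.7143·4.3878 + 0.2857·0.0000] = 2.9849
Node 0 (S = 25): V_0 = 1/1.05·[0.7143·10.7279 + 0.2857·2.9849] = 8.1101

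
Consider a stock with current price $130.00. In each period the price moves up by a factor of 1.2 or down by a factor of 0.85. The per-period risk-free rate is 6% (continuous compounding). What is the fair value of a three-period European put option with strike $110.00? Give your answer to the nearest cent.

$1.55

Risk-neutral probability p = (e^0.06 − 0.85)/(1.2 − 0.85) = 0.2118/0.3500 = 0.6052
Terminal stock prices: S_uuu = 224.6, S_uud = 159.1, S_udd = 112.7, S_ddd = 79.84
Terminal payoffs (K − S): max(-114.6, 0) = 0, max(-49.12, 0) = 0, max(-2.71, 0) = 0, max(30.16, 0) = 30.16
Node uu (S = 187.2): V_uu = e^(−0.06)·[0.6052·0.0000 + 0.3948·0.0000] = 0.0000
Node ud (S = 132.6): V_ud = e^(−0.06)·[0.6052·0.0000 + 0.3948·0.0000] = 0.0000
Node dd (S = 93.92): V_dd = e^(−0.06)·[0.6052·0.0000 + 0.3948·30.1638] = 11.2138
Node u (S = 156): V_u = e^(−0.06)·[0.6052·0.0000 + 0.3948·0.0000] = 0.0000
Node d (S = 110.5): V_d = e^(−0.06)·[0.6052·0.0000 + 0.3948·11.2138] = 4.1689
Node 0 (S = 130): V_0 = e^(−0.06)·[0.6052·0.0000 + 0.3948·4.1689] = 1.5498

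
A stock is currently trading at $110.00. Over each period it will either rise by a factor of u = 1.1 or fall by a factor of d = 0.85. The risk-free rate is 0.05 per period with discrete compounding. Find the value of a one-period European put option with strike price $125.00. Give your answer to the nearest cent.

$9.05

Risk-neutral probability p = (1 + 0.05 − 0.85)/(1.1 − 0.85) = 0.2000/0.2500 = 0.8000
Terminal stock prices: S_u = 121, S_d = 93.5
Terminal payoffs (K − S): max(4, 0) = 4, max(31.5, 0) = 31.5
Node 0 (S = 110): V_0 = 1/1.05·[0.8000·4.0000 + 0.2000·31.5000] = 9.0476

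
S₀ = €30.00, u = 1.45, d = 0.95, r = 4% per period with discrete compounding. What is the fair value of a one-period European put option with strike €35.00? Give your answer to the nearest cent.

Risk-neutral probability p = (1 + 0.04 − 0.95)/(1.45 − 0.95) = 0.0900/0.5000 = 0.1800
Terminal stock prices: S_u = 43.5, S_d = 28.5
Terminal payoffs (K − S): max(-8.5, 0) = 0, max(6.5, 0) = 6.5
Node 0 (S = 30): V_0 = 1/1.04·[0.1800·0.0000 + 0.8200·6.5000] = 5.1250

€5.12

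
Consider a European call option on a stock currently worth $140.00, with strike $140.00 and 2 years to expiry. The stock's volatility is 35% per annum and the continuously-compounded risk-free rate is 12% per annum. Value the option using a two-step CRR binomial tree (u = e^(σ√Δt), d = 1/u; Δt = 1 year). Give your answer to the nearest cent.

CRR parameters: u = e^(σ√Δt) = e^(0.35·√1) = 1.4191, d = 1/u = 0.7047
Per-period rate: rΔt = 0.12·1 = 0.12, so R = e^0.12 = 1.1275
Risk-neutral probability p = (e^0.12 − 0.7047)/(1.4191 − 0.7047) = 0.4228/0.7144 = 0.5919
Terminal stock prices: S_uu = 281.9, S_ud = 140, S_dd = 69.52
Terminal payoffs (S − K): max(141.9, 0) = 141.9, max(0, 0) = 0, max(-70.48, 0) = 0
Node u (S = 198.7): V_u = e^(−0.12)·[0.5919·141.9254 + 0.4081·0.0000] = 74.5006
Node d (S = 98.66): V_d = e^(−0.12)·[0.5919·0.0000 + 0.4081·0.0000] = 0.0000
Node 0 (S = 140): V_0 = e^(−0.12)·[0.5919·74.5006 + 0.4081·0.0000] = 39.1074

$39.11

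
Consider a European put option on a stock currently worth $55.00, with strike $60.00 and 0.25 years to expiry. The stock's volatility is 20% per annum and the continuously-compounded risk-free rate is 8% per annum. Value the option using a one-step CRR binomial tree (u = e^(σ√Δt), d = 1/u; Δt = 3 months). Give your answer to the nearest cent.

CRR parameters: u = e^(σ√Δt) = e^(0.2·√0.25) = 1.1052, d = 1/u = 0.9048
Per-period rate: rΔt = 0.08·0.25 = 0.02, so R = e^0.02 = 1.0202
Risk-neutral probability p = (e^0.02 − 0.9048)/(1.1052 − 0.9048) = 0.1154/0.2003 = 0.5759
Terminal stock prices: S_u = 60.78, S_d = 49.77
Terminal payoffs (K − S): max(-0.7844, 0) = 0, max(10.23, 0) = 10.23
Node 0 (S = 55): V_0 = e^(−0.02)·[0.5759·0.0000 + 0.4241·10.2339] = 4.2547

$4.25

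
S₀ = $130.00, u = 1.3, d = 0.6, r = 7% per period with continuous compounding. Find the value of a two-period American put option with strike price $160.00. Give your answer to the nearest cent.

$36.02

Risk-neutral probability p = (e^0.07 − 0.6)/(1.3 − 0.6) = 0.4725/0.7000 = 0.6750
Terminal stock prices: S_uu = 219.7, S_ud = 101.4, S_dd = 46.8
Terminal payoffs (K − S): max(-59.7, 0) = 0, max(58.6, 0) = 58.6, max(113.2, 0) = 113.2
Node u (S = 169): continuation = e^(−0.07)·[0.6750·0.0000 + 0.3250·58.6000] = 17.7568; exercise value = 0.0000 ≤ continuation, so V_u = 17.7568
Node d (S = 78): continuation = e^(−0.07)·[0.6750·58.6000 + 0.3250·113.2000] = 71.1830; exercise value = 82.0000 > continuation, so V_d = 82.0000 (exercise)
Node 0 (S = 130): continuation = e^(−0.07)·[0.6750·17.7568 + 0.3250·82.0000] = 36.0231; exercise value = 30.0000 ≤ continuation, so V_0 = 36.0231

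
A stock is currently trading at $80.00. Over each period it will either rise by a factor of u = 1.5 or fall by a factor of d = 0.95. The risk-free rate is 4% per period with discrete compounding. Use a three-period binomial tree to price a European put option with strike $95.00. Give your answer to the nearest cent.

Risk-neutral probability p = (1 + 0.04 − 0.95)/(1.5 − 0.95) = 0.0900/0.5500 = 0.1636
Terminal stock prices: S_uuu = 270, S_uud = 171, S_udd = 108.3, S_ddd = 68.59
Terminal payoffs (K − S): max(-175, 0) = 0, max(-76, 0) = 0, max(-13.3, 0) = 0, max(26.41, 0) = 26.41
Node uu (S = 180): V_uu = 1/1.04·[0.1636·0.0000 + 0.8364·0.0000] = 0.0000
Node ud (S = 114): V_ud = 1/1.04·[0.1636·0.0000 + 0.8364·0.0000] = 0.0000
Node dd (S = 72.2): V_dd = 1/1.04·[0.1636·0.0000 + 0.8364·26.4100] = 21.2388
Node u (S = 120): V_u = 1/1.04·[0.1636·0.0000 + 0.8364·0.0000] = 0.0000
Node d (S = 76): V_d = 1/1.04·[0.1636·0.0000 + 0.8364·21.2388] = 17.0802
Node 0 (S = 80): V_0 = 1/1.04·[0.1636·0.0000 + 0.8364·17.0802] = 13.7358

$13.74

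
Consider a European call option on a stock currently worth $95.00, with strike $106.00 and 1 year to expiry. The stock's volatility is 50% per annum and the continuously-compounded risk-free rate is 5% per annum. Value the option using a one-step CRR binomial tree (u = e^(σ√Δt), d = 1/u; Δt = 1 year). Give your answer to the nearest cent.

CRR parameters: u = e^(σ√Δt) = e^(0.5·√1) = 1.6487, d = 1/u = 0.6065
Per-period rate: rΔt = 0.05·1 = 0.05, so R = e^0.05 = 1.0513
Risk-neutral probability p = (e^0.05 − 0.6065)/(1.6487 − 0.6065) = 0.4447/1.0422 = 0.4267
Terminal stock prices: S_u = 156.6, S_d = 57.62
Terminal payoffs (S − K): max(50.63, 0) = 50.63, max(-48.38, 0) = 0
Node 0 (S = 95): V_0 = e^(−0.05)·[0.4267·50.6285 + 0.5733·0.0000] = 20.5513

$20.55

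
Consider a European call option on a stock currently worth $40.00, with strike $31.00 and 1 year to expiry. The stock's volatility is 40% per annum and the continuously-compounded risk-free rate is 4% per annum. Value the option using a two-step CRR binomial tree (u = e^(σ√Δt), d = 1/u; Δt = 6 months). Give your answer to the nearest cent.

$12.49

CRR parameters: u = e^(σ√Δt) = e^(0.4·√0.5) = 1.3269, d = 1/u = 0.7536
Per-period rate: rΔt = 0.04·0.5 = 0.02, so R = e^0.02 = 1.0202
Risk-neutral probability p = (e^0.02 − 0.7536)/(1.3269 − 0.7536) = 0.2666/0.5733 = 0.4650
Terminal stock prices: S_uu = 70.43, S_ud = 40, S_dd = 22.72
Terminal payoffs (S − K): max(39.43, 0) = 39.43, max(9, 0) = 9, max(-8.281, 0) = 0
Node u (S = 53.08): V_u = e^(−0.02)·[0.4650·39.4262 + 0.5350·9.0000] = 22.6897
Node d (S = 30.15): V_d = e^(−0.02)·[0.4650·9.0000 + 0.5350·0.0000] = 4.1021
Node 0 (S = 40): V_0 = e^(−0.02)·[0.4650·22.6897 + 0.5350·4.1021] = 12.4929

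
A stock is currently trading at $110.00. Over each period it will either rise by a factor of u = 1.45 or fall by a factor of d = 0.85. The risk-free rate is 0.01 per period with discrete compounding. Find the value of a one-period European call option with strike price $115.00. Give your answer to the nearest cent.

$11.75

Risk-neutral probability p = (1 + 0.01 − 0.85)/(1.45 − 0.85) = 0.1600/0.6000 = 0.2667
Terminal stock prices: S_u = 159.5, S_d = 93.5
Terminal payoffs (S − K): max(44.5, 0) = 44.5, max(-21.5, 0) = 0
Node 0 (S = 110): V_0 = 1/1.01·[0.2667·44.5000 + 0.7333·0.0000] = 11.7492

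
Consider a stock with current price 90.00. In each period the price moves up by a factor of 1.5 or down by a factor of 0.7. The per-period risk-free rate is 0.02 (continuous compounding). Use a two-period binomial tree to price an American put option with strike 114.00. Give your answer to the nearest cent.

Risk-neutral probability p = (e^0.02 − 0.7)/(1.5 − 0.7) = 0.3202/0.8000 = 0.4003
Terminal stock prices: S_uu = 202.5, S_ud = 94.5, S_dd = 44.1
Terminal payoffs (K − S): max(-88.5, 0) = 0, max(19.5, 0) = 19.5, max(69.9, 0) = 69.9
Node u (S = 135): continuation = e^(−0.02)·[0.4003·0.0000 + 0.5997·19.5000] = 11.4635; exercise value = 0.0000 ≤ continuation, so V_u = 11.4635
Node d (S = 63): continuation = e^(−0.02)·[0.4003·19.5000 + 0.5997·69.9000] = 48.7426; exercise value = 51.0000 > continuation, so V_d = 51.0000 (exercise)
Node 0 (S = 90): continuation = e^(−0.02)·[0.4003·11.4635 + 0.5997·51.0000] = 34.4789; exercise value = 24.0000 ≤ continuation, so V_0 = 34.4789

34.48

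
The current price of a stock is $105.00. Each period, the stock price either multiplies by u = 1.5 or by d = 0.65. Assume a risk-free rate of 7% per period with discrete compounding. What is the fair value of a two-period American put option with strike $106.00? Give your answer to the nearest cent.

$18.64

Risk-neutral probability p = (1 + 0.07 − 0.65)/(1.5 − 0.65) = 0.4200/0.8500 = 0.4941
Terminal stock prices: S_uu = 236.2, S_ud = 102.4, S_dd = 44.36
Terminal payoffs (K − S): max(-130.2, 0) = 0, max(3.625, 0) = 3.625, max(61.64, 0) = 61.64
Node u (S = 157.5): continuation = 1/1.07·[0.4941·0.0000 + 0.5059·3.6250] = 1.7139; exercise value = 0.0000 ≤ continuation, so V_u = 1.7139
Node d (S = 68.25): continuation = 1/1.07·[0.4941·3.6250 + 0.5059·61.6375] = 30.8154; exercise value = 37.7500 > continuation, so V_d = 37.7500 (exercise)
Node 0 (S = 105): continuation = 1/1.07·[0.4941·1.7139 + 0.5059·37.7500] = 18.6392; exercise value = 1.0000 ≤ continuation, so V_0 = 18.6392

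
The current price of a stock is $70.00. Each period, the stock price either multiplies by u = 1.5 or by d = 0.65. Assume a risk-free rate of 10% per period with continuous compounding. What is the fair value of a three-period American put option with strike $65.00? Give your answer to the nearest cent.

Risk-neutral probability p = (e^0.1 − 0.65)/(1.5 − 0.65) = 0.4552/0.8500 = 0.5355
Terminal stock prices: S_uuu = 236.2, S_uud = 102.4, S_udd = 44.36, S_ddd = 19.22
Terminal payoffs (K − S): max(-171.2, 0) = 0, max(-37.38, 0) = 0, max(20.64, 0) = 20.64, max(45.78, 0) = 45.78
Node uu (S = 157.5): continuation = e^(−0.1)·[0.5355·0.0000 + 0.4645·0.0000] = 0.0000; exercise value = 0.0000 ≤ continuation, so V_uu = 0.0000
Node ud (S = 68.25): continuation = e^(−0.1)·[0.5355·0.0000 + 0.4645·20.6375] = 8.6740; exercise value = 0.0000 ≤ continuation, so V_ud = 8.6740
Node dd (S = 29.58): continuation = e^(−0.1)·[0.5355·20.6375 + 0.4645·45.7763] = 29.2394; exercise value = 35.4250 > continuation, so V_dd = 35.4250 (exercise)
Node u (S = 105): continuation = e^(−0.1)·[0.5355·0.0000 + 0.4645·8.6740] = 3.6457; exercise value = 0.0000 ≤ continuation, so V_u = 3.6457
Node d (S = 45.5): continuation = e^(−0.1)·[0.5355·8.6740 + 0.4645·35.4250] = 19.0920; exercise value = 19.5000 > continuation, so V_d = 19.5000 (exercise)
Node 0 (S = 70): continuation = e^(−0.1)·[0.5355·3.6457 + 0.4645·19.5000] = 9.9623; exercise value = 0.0000 ≤ continuation, so V_0 = 9.9623

$9.96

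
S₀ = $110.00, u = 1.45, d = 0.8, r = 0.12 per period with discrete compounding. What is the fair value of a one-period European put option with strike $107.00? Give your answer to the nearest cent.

Risk-neutral probability p = (1 + 0.12 − 0.8)/(1.45 − 0.8) = 0.3200/0.6500 = 0.4923
Terminal stock prices: S_u = 159.5, S_d = 88
Terminal payoffs (K − S): max(-52.5, 0) = 0, max(19, 0) = 19
Node 0 (S = 110): V_0 = 1/1.12·[0.4923·0.0000 + 0.5077·19.0000] = 8.6126

$8.61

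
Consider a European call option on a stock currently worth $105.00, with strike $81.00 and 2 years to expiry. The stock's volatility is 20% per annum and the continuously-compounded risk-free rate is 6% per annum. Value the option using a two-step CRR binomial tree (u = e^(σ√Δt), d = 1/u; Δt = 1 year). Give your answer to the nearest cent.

CRR parameters: u = e^(σ√Δt) = e^(0.2·√1) = 1.2214, d = 1/u = 0.8187
Per-period rate: rΔt = 0.06·1 = 0.06, so R = e^0.06 = 1.0618
Risk-neutral probability p = (e^0.06 − 0.8187)/(1.2214 − 0.8187) = 0.2431/0.4027 = 0.6037
Terminal stock prices: S_uu = 156.6, S_ud = 105, S_dd = 70.38
Terminal payoffs (S − K): max(75.64, 0) = 75.64, max(24, 0) = 24, max(-10.62, 0) = 0
Node u (S = 128.2): V_u = e^(−0.06)·[0.6037·75.6416 + 0.3963·24.0000] = 51.9644
Node d (S = 85.97): V_d = e^(−0.06)·[0.6037·24.0000 + 0.3963·0.0000] = 13.6458
Node 0 (S = 105): V_0 = e^(−0.06)·[0.6037·51.9644 + 0.3963·13.6458] = 34.6380

$34.64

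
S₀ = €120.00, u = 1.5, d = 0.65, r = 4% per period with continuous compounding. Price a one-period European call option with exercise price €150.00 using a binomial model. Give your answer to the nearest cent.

€13.25

Risk-neutral probability p = (e^0.04 − 0.65)/(1.5 − 0.65) = 0.3908/0.8500 = 0.4598
Terminal stock prices: S_u = 180, S_d = 78
Terminal payoffs (S − K): max(30, 0) = 30, max(-72, 0) = 0
Node 0 (S = 120): V_0 = e^(−0.04)·[0.4598·30.0000 + 0.5402·0.0000] = 13.2525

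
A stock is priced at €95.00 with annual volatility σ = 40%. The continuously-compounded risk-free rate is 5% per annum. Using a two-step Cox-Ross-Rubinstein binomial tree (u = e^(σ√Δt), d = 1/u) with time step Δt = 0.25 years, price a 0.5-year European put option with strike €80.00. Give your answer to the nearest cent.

CRR parameters: u = e^(σ√Δt) = e^(0.4·√0.25) = 1.2214, d = 1/u = 0.8187
Per-period rate: rΔt = 0.05·0.25 = 0.0125, so R = e^0.0125 = 1.0126
Risk-neutral probability p = (e^0.0125 − 0.8187)/(1.2214 − 0.8187) = 0.1938/0.4027 = 0.4814
Terminal stock prices: S_uu = 141.7, S_ud = 95, S_dd = 63.68
Terminal payoffs (K − S): max(-61.72, 0) = 0, max(-15, 0) = 0, max(16.32, 0) = 16.32
Node u (S = 116): V_u = e^(−0.0125)·[0.4814·0.0000 + 0.5186·0.0000] = 0.0000
Node d (S = 77.78): V_d = e^(−0.0125)·[0.4814·0.0000 + 0.5186·16.3196] = 8.3582
Node 0 (S = 95): V_0 = e^(−0.0125)·[0.4814·0.0000 + 0.5186·8.3582] = 4.2807

€4.28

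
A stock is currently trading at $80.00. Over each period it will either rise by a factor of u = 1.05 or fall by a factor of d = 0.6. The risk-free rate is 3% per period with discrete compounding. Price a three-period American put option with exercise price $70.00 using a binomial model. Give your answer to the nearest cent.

Risk-neutral probability p = (1 + 0.03 − 0.6)/(1.05 − 0.6) = 0.4300/0.4500 = 0.9556
Terminal stock prices: S_uuu = 92.61, S_uud = 52.92, S_udd = 30.24, S_ddd = 17.28
Terminal payoffs (K − S): max(-22.61, 0) = 0, max(17.08, 0) = 17.08, max(39.76, 0) = 39.76, max(52.72, 0) = 52.72
Node uu (S = 88.2): continuation = 1/1.03·[0.9556·0.0000 + 0.0444·17.0800] = 0.7370; exercise value = 0.0000 ≤ continuation, so V_uu = 0.7370
Node ud (S = 50.4): continuation = 1/1.03·[0.9556·17.0800 + 0.0444·39.7600] = 17.5612; exercise value = 19.6000 > continuation, so V_ud = 19.6000 (exercise)
Node dd (S = 28.8): continuation = 1/1.03·[0.9556·39.7600 + 0.0444·52.7200] = 39.1612; exercise value = 41.2000 > continuation, so V_dd = 41.2000 (exercise)
Node u (S = 84): continuation = 1/1.03·[0.9556·0.7370 + 0.0444·19.6000] = 1.5295; exercise value = 0.0000 ≤ continuation, so V_u = 1.5295
Node d (S = 48): continuation = 1/1.03·[0.9556·19.6000 + 0.0444·41.2000] = 19.9612; exercise value = 22.0000 > continuation, so V_d = 22.0000 (exercise)
Node 0 (S = 80): continuation = 1/1.03·[0.9556·1.5295 + 0.0444·22.0000] = 2.3682; exercise value = 0.0000 ≤ continuation, so V_0 = 2.3682

$2.37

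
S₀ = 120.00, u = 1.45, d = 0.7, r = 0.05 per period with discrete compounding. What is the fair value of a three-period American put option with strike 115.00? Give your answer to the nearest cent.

Risk-neutral probability p = (1 + 0.05 − 0.7)/(1.45 − 0.7) = 0.3500/0.7500 = 0.4667
Terminal stock prices: S_uuu = 365.8, S_uud = 176.6, S_udd = 85.26, S_ddd = 41.16
Terminal payoffs (K − S): max(-250.8, 0) = 0, max(-61.61, 0) = 0, max(29.74, 0) = 29.74, max(73.84, 0) = 73.84
Node uu (S = 252.3): continuation = 1/1.05·[0.4667·0.0000 + 0.5333·0.0000] = 0.0000; exercise value = 0.0000 ≤ continuation, so V_uu = 0.0000
Node ud (S = 121.8): continuation = 1/1.05·[0.4667·0.0000 + 0.5333·29.7400] = 15.1060; exercise value = 0.0000 ≤ continuation, so V_ud = 15.1060
Node dd (S = 58.8): continuation = 1/1.05·[0.4667·29.7400 + 0.5333·73.8400] = 50.7238; exercise value = 56.2000 > continuation, so V_dd = 56.2000 (exercise)
Node u (S = 174): continuation = 1/1.05·[0.4667·0.0000 + 0.5333·15.1060] = 7.6729; exercise value = 0.0000 ≤ continuation, so V_u = 7.6729
Node d (S = 84): continuation = 1/1.05·[0.4667·15.1060 + 0.5333·56.2000] = 35.2598; exercise value = 31.0000 ≤ continuation, so V_d = 35.2598
Node 0 (S = 120): continuation = 1/1.05·[0.4667·7.6729 + 0.5333·35.2598] = 21.3199; exercise value = 0.0000 ≤ continuation, so V_0 = 21.3199

21.32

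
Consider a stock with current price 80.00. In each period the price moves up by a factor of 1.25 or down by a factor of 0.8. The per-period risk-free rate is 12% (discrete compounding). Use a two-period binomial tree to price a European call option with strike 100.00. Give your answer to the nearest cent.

10.08

Risk-neutral probability p = (1 + 0.12 − 0.8)/(1.25 − 0.8) = 0.3200/0.4500 = 0.7111
Terminal stock prices: S_uu = 125, S_ud = 80, S_dd = 51.2
Terminal payoffs (S − K): max(25, 0) = 25, max(-20, 0) = 0, max(-48.8, 0) = 0
Node u (S = 100): V_u = 1/1.12·[0.7111·25.0000 + 0.2889·0.0000] = 15.8730
Node d (S = 64): V_d = 1/1.12·[0.7111·0.0000 + 0.2889·0.0000] = 0.0000
Node 0 (S = 80): V_0 = 1/1.12·[0.7111·15.8730 + 0.2889·0.0000] = 10.0781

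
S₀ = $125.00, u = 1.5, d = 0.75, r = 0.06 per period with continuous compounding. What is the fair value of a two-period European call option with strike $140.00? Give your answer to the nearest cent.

Risk-neutral probability p = (e^0.06 − 0.75)/(1.5 − 0.75) = 0.3118/0.7500 = 0.4158
Terminal stock prices: S_uu = 281.2, S_ud = 140.6, S_dd = 70.31
Terminal payoffs (S − K): max(141.2, 0) = 141.2, max(0.625, 0) = 0.625, max(-69.69, 0) = 0
Node u (S = 187.5): V_u = e^(−0.06)·[0.4158·141.2500 + 0.5842·0.6250] = 55.6530
Node d (S = 93.75): V_d = e^(−0.06)·[0.4158·0.6250 + 0.5842·0.0000] = 0.2447
Node 0 (S = 125): V_0 = e^(−0.06)·[0.4158·55.6530 + 0.5842·0.2447] = 21.9266

$21.93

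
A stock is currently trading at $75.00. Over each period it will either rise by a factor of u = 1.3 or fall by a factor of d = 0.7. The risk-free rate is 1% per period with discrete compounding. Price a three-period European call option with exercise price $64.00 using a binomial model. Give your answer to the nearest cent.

$22.78

Risk-neutral probability p = (1 + 0.01 − 0.7)/(1.3 − 0.7) = 0.3100/0.6000 = 0.5167
Terminal stock prices: S_uuu = 164.8, S_uud = 88.73, S_udd = 47.77, S_ddd = 25.72
Terminal payoffs (S − K): max(100.8, 0) = 100.8, max(24.73, 0) = 24.73, max(-16.23, 0) = 0, max(-38.28, 0) = 0
Node uu (S = 126.8): V_uu = 1/1.01·[0.5167·100.7750 + 0.4833·24.7250] = 63.3837
Node ud (S = 68.25): V_ud = 1/1.01·[0.5167·24.7250 + 0.4833·0.0000] = 12.6481
Node dd (S = 36.75): V_dd = 1/1.01·[0.5167·0.0000 + 0.4833·0.0000] = 0.0000
Node u (S = 97.5): V_u = 1/1.01·[0.5167·63.3837 + 0.4833·12.6481] = 38.4767
Node d (S = 52.5): V_d = 1/1.01·[0.5167·12.6481 + 0.4833·0.0000] = 6.4702
Node 0 (S = 75): V_0 = 1/1.01·[0.5167·38.4767 + 0.4833·6.4702] = 22.7791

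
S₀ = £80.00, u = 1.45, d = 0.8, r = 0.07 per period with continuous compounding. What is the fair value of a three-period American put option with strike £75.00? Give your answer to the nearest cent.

£7.15

Risk-neutral probability p = (e^0.07 − 0.8)/(1.45 − 0.8) = 0.2725/0.6500 = 0.4192
Terminal stock prices: S_uuu = 243.9, S_uud = 134.6, S_udd = 74.24, S_ddd = 40.96
Terminal payoffs (K − S): max(-168.9, 0) = 0, max(-59.56, 0) = 0, max(0.76, 0) = 0.76, max(34.04, 0) = 34.04
Node uu (S = 168.2): continuation = e^(−0.07)·[0.4192·0.0000 + 0.5808·0.0000] = 0.0000; exercise value = 0.0000 ≤ continuation, so V_uu = 0.0000
Node ud (S = 92.8): continuation = e^(−0.07)·[0.4192·0.0000 + 0.5808·0.7600] = 0.4115; exercise value = 0.0000 ≤ continuation, so V_ud = 0.4115
Node dd (S = 51.2): continuation = e^(−0.07)·[0.4192·0.7600 + 0.5808·34.0400] = 18.7295; exercise value = 23.8000 > continuation, so V_dd = 23.8000 (exercise)
Node u (S = 116): continuation = e^(−0.07)·[0.4192·0.0000 + 0.5808·0.4115] = 0.2228; exercise value = 0.0000 ≤ continuation, so V_u = 0.2228
Node d (S = 64): continuation = e^(−0.07)·[0.4192·0.4115 + 0.5808·23.8000] = 13.0484; exercise value = 11.0000 ≤ continuation, so V_d = 13.0484
Node 0 (S = 80): continuation = e^(−0.07)·[0.4192·0.2228 + 0.5808·13.0484] = 7.1528; exercise value = 0.0000 ≤ continuation, so V_0 = 7.1528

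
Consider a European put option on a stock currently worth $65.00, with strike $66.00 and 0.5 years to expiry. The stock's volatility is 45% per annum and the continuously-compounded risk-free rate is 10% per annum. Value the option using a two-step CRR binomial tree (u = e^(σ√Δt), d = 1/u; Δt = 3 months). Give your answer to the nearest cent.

CRR parameters: u = e^(σ√Δt) = e^(0.45·√0.25) = 1.2523, d = 1/u = 0.7985
Per-period rate: rΔt = 0.1·0.25 = 0.025, so R = e^0.025 = 1.0253
Risk-neutral probability p = (e^0.025 − 0.7985)/(1.2523 − 0.7985) = 0.2268/0.4538 = 0.4998
Terminal stock prices: S_uu = 101.9, S_ud = 65, S_dd = 41.45
Terminal payoffs (K − S): max(-35.94, 0) = 0, max(1, 0) = 1, max(24.55, 0) = 24.55
Node u (S = 81.4): V_u = e^(−0.025)·[0.4998·0.0000 + 0.5002·1.0000] = 0.4879
Node d (S = 51.9): V_d = e^(−0.025)·[0.4998·1.0000 + 0.5002·24.5542] = 12.4669
Node 0 (S = 65): V_0 = e^(−0.025)·[0.4998·0.4879 + 0.5002·12.4669] = 6.3201

$6.32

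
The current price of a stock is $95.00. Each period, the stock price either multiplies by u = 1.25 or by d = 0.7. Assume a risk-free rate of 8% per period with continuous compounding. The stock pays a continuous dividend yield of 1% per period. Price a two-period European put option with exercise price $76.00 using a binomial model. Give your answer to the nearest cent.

Per-period risk-free factor R = e^0.08 = 1.0833; dividend-adjusted growth = e^(0.08−0.01) = 1.0725.
Risk-neutral probability p = (1.0725 − 0.7)/(1.25 − 0.7) = 0.3725/0.5500 = 0.6773
Terminal stock prices: S_uu = 148.4, S_ud = 83.12, S_dd = 46.55
Terminal payoffs (K − S): max(-72.44, 0) = 0, max(-7.125, 0) = 0, max(29.45, 0) = 29.45
Node u (S = 118.8): V_u = e^(−0.08)·[0.6773·0.0000 + 0.3227·0.0000] = 0.0000
Node d (S = 66.5): V_d = e^(−0.08)·[0.6773·0.0000 + 0.3227·29.4500] = 8.7732
Node 0 (S = 95): V_0 = e^(−0.08)·[0.6773·0.0000 + 0.3227·8.7732] = 2.6135

$2.61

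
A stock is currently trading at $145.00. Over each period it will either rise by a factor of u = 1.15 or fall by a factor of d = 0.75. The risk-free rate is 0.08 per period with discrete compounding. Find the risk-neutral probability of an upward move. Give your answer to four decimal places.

Risk-neutral probability p = (1 + 0.08 − 0.75)/(1.15 − 0.75) = 0.3300/0.4000 = 0.8250

p = 0.8250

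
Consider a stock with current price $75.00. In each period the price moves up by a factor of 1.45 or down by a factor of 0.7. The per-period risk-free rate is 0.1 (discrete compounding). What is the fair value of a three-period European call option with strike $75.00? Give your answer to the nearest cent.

Risk-neutral probability p = (1 + 0.1 − 0.7)/(1.45 − 0.7) = 0.4000/0.7500 = 0.5333
Terminal stock prices: S_uuu = 228.6, S_uud = 110.4, S_udd = 53.29, S_ddd = 25.72
Terminal payoffs (S − K): max(153.6, 0) = 153.6, max(35.38, 0) = 35.38, max(-21.71, 0) = 0, max(-49.28, 0) = 0
Node uu (S = 157.7): V_uu = 1/1.1·[0.5333·153.6469 + 0.4667·35.3812] = 89.5057
Node ud (S = 76.12): V_ud = 1/1.1·[0.5333·35.3812 + 0.4667·0.0000] = 17.1545
Node dd (S = 36.75): V_dd = 1/1.1·[0.5333·0.0000 + 0.4667·0.0000] = 0.0000
Node u (S = 108.8): V_u = 1/1.1·[0.5333·89.5057 + 0.4667·17.1545] = 50.6744
Node d (S = 52.5): V_d = 1/1.1·[0.5333·17.1545 + 0.4667·0.0000] = 8.3174
Node 0 (S = 75): V_0 = 1/1.1·[0.5333·50.6744 + 0.4667·8.3174] = 28.0980

$28.10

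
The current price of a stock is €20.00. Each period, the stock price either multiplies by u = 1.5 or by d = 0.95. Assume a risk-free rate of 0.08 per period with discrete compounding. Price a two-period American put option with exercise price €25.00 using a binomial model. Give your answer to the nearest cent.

Risk-neutral probability p = (1 + 0.08 − 0.95)/(1.5 − 0.95) = 0.1300/0.5500 = 0.2364
Terminal stock prices: S_uu = 45, S_ud = 28.5, S_dd = 18.05
Terminal payoffs (K − S): max(-20, 0) = 0, max(-3.5, 0) = 0, max(6.95, 0) = 6.95
Node u (S = 30): continuation = 1/1.08·[0.2364·0.0000 + 0.7636·0.0000] = 0.0000; exercise value = 0.0000 ≤ continuation, so V_u = 0.0000
Node d (S = 19): continuation = 1/1.08·[0.2364·0.0000 + 0.7636·6.9500] = 4.9141; exercise value = 6.0000 > continuation, so V_d = 6.0000 (exercise)
Node 0 (S = 20): continuation = 1/1.08·[0.2364·0.0000 + 0.7636·6.0000] = 4.2424; exercise value = 5.0000 > continuation, so V_0 = 5.0000 (exercise)

€5.00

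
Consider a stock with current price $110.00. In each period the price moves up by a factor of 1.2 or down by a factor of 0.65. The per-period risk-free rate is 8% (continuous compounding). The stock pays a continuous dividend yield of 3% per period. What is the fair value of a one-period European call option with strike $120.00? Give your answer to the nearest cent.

$8.08

Per-period risk-free factor R = e^0.08 = 1.0833; dividend-adjusted growth = e^(0.08−0.03) = 1.0513.
Risk-neutral probability p = (1.0513 − 0.65)/(1.2 − 0.65) = 0.4013/0.5500 = 0.7296
Terminal stock prices: S_u = 132, S_d = 71.5
Terminal payoffs (S − K): max(12, 0) = 12, max(-48.5, 0) = 0
Node 0 (S = 110): V_0 = e^(−0.08)·[0.7296·12.0000 + 0.2704·0.0000] = 8.0819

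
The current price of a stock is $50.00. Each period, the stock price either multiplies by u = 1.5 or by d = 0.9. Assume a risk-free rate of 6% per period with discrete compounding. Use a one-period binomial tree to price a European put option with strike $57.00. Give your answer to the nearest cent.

$8.30

Risk-neutral probability p = (1 + 0.06 − 0.9)/(1.5 − 0.9) = 0.1600/0.6000 = 0.2667
Terminal stock prices: S_u = 75, S_d = 45
Terminal payoffs (K − S): max(-18, 0) = 0, max(12, 0) = 12
Node 0 (S = 50): V_0 = 1/1.06·[0.2667·0.0000 + 0.7333·12.0000] = 8.3019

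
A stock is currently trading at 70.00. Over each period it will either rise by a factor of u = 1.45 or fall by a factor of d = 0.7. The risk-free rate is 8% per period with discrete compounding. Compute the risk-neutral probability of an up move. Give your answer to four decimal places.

p = 0.5067

Risk-neutral probability p = (1 + 0.08 − 0.7)/(1.45 − 0.7) = 0.3800/0.7500 = 0.5067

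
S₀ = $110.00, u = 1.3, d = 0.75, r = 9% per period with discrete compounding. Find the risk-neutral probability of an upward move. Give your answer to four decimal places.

p = 0.6182

Risk-neutral probability p = (1 + 0.09 − 0.75)/(1.3 − 0.75) = 0.3400/0.5500 = 0.6182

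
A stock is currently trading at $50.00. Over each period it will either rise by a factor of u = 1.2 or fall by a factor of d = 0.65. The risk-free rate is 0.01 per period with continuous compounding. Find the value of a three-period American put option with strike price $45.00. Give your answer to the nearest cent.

$5.77

Risk-neutral probability p = (e^0.01 − 0.65)/(1.2 − 0.65) = 0.3601/0.5500 = 0.6546
Terminal stock prices: S_uuu = 86.4, S_uud = 46.8, S_udd = 25.35, S_ddd = 13.73
Terminal payoffs (K − S): max(-41.4, 0) = 0, max(-1.8, 0) = 0, max(19.65, 0) = 19.65, max(31.27, 0) = 31.27
Node uu (S = 72): continuation = e^(−0.01)·[0.6546·0.0000 + 0.3454·0.0000] = 0.0000; exercise value = 0.0000 ≤ continuation, so V_uu = 0.0000
Node ud (S = 39): continuation = e^(−0.01)·[0.6546·0.0000 + 0.3454·19.6500] = 6.7189; exercise value = 6.0000 ≤ continuation, so V_ud = 6.7189
Node dd (S = 21.13): continuation = e^(−0.01)·[0.6546·19.6500 + 0.3454·31.2687] = 23.4272; exercise value = 23.8750 > continuation, so V_dd = 23.8750 (exercise)
Node u (S = 60): continuation = e^(−0.01)·[0.6546·0.0000 + 0.3454·6.7189] = 2.2974; exercise value = 0.0000 ≤ continuation, so V_u = 2.2974
Node d (S = 32.5): continuation = e^(−0.01)·[0.6546·6.7189 + 0.3454·23.8750] = 12.5182; exercise value = 12.5000 ≤ continuation, so V_d = 12.5182
Node 0 (S = 50): continuation = e^(−0.01)·[0.6546·2.2974 + 0.3454·12.5182] = 5.7693; exercise value = 0.0000 ≤ continuation, so V_0 = 5.7693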